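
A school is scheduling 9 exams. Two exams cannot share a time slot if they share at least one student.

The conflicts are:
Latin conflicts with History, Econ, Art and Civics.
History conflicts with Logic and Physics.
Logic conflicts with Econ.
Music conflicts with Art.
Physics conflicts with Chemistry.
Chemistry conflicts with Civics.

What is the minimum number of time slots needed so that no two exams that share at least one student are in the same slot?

3

The cycle Civics-Latin-History-Physics-Chemistry-Civics has odd length 5, so it cannot be 2-colored; at least 3 time slots are needed.
Using 3 time slots: Latin=1, History=2, Logic=1, Music=1, Econ=2, Physics=3, Art=2, Chemistry=1, Civics=2. Every pair that conflicts lands in different time slots.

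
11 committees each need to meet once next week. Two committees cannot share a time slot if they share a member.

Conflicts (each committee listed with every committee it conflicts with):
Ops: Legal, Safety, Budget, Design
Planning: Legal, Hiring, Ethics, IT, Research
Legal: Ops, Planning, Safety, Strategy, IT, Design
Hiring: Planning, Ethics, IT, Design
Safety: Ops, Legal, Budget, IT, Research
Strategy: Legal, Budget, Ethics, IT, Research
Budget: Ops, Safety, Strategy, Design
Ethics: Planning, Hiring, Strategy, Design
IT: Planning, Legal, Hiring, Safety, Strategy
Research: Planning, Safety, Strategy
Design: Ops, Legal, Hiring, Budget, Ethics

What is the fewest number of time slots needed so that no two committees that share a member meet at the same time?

3

Planning, Hiring, Ethics all conflict with each other, so at least 3 time slots are needed.
Using 3 time slots: Ops=3, Planning=2, Legal=1, Hiring=1, Safety=2, Strategy=2, Budget=1, Ethics=3, IT=3, Research=1, Design=2. No two conflicting committees share a time slot.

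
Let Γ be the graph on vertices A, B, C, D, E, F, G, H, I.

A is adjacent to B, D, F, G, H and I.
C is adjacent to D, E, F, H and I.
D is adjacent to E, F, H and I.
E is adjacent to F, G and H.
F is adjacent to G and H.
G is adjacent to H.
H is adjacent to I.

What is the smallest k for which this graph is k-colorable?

5

C, D, E, F, H form a clique, so at least 5 colors are needed.
5 colors suffice: color red → {B, H}; color blue → {D, G}; color green → {A, C}; color yellow → {F, I}; color purple → {E}. No two adjacent vertices share a color.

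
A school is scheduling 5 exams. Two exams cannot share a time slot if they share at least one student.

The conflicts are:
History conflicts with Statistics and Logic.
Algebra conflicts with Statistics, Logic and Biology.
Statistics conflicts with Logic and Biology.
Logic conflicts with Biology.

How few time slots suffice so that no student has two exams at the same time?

4

Algebra, Statistics, Logic, Biology all conflict with each other, so at least 4 time slots are needed.
4 time slots suffice: History=3, Algebra=4, Statistics=1, Logic=2, Biology=3. Each listed conflict is separated.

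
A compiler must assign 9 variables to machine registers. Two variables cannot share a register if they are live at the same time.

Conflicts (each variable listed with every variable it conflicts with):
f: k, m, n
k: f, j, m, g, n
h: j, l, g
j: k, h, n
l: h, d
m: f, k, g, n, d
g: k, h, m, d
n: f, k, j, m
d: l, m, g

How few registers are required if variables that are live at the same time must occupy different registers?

4

f, k, m, n are mutually in conflict, so at least 4 registers are needed.
4 registers suffice: register 1 → {j, l, m}; register 2 → {k, h, d}; register 3 → {g, n}; register 4 → {f}. Each listed conflict is separated.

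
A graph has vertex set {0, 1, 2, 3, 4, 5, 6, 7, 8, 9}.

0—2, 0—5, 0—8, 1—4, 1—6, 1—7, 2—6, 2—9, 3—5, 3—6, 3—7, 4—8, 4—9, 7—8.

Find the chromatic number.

3

The cycle 0-2-6-3-5-0 has odd length 5, so it cannot be 2-colored; at least 3 colors are needed.
3 colors suffice: color red → {5, 6, 8, 9}; color blue → {1, 2, 3}; color green → {0, 4, 7}. Each edge has distinct colors on its endpoints.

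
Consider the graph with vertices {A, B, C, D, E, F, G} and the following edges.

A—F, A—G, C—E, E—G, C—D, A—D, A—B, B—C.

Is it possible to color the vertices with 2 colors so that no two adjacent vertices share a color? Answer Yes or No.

The cycle B-C-E-G-A-B has odd length 5, so it cannot be 2-colored; at least 3 colors are needed.
So 2 colors are not enough.

No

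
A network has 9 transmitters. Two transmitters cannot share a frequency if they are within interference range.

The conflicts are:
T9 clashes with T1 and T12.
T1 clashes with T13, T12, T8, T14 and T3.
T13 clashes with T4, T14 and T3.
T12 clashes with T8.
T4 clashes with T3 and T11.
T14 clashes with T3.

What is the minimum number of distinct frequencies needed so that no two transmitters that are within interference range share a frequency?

T1, T13, T14, T3 are mutually in conflict, so at least 4 frequencies are needed.
4 frequencies suffice: frequency 1 → {T1, T4}; frequency 2 → {T12, T3, T11}; frequency 3 → {T9, T13, T8}; frequency 4 → {T14}. Each listed conflict is separated.

4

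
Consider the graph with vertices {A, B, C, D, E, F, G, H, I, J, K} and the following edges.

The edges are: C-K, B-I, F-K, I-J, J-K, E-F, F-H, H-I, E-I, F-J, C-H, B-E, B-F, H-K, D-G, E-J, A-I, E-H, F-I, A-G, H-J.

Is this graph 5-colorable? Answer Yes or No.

The chromatic number is 5. E, F, H, I, J form a clique, so at least 5 colors are needed.
5 colors suffice: color red → {A, B, D, H}; color blue → {C, F, G}; color green → {I, K}; color yellow → {E}; color purple → {J}.
That is already a proper 5-coloring.

Yes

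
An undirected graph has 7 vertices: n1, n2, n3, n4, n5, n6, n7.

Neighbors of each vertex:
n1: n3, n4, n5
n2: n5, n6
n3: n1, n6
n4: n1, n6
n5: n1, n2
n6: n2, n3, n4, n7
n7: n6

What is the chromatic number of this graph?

The cycle n2-n6-n4-n1-n5-n2 has odd length 5, so it cannot be 2-colored; at least 3 colors are needed.
3 colors suffice: color 1 → {n1, n6}; color 2 → {n2, n3, n4, n7}; color 3 → {n5}. No two adjacent vertices share a color.

3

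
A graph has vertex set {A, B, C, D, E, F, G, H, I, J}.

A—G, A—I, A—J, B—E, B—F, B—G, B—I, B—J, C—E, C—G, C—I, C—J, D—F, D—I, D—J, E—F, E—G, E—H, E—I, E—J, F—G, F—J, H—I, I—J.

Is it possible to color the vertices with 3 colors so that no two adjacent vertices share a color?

No

B, E, F, G are pairwise adjacent (a clique of size 4), so at least 4 colors are needed.
So 3 colors are not enough.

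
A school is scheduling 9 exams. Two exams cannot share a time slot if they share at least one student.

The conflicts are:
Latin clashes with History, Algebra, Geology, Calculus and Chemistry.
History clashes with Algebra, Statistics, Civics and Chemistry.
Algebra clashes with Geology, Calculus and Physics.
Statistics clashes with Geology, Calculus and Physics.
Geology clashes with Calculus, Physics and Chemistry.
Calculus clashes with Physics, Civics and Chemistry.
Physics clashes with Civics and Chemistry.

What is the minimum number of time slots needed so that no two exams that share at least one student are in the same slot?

4

Latin, Algebra, Geology, Calculus are mutually in conflict, so at least 4 time slots are needed.
Using 4 time slots: Latin=2, History=1, Algebra=4, Statistics=4, Geology=3, Calculus=1, Physics=2, Civics=3, Chemistry=4. No two conflicting exams share a time slot.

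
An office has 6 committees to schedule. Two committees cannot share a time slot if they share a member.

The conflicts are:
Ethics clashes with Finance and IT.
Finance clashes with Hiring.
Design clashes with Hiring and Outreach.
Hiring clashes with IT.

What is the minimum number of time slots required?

2

Ethics and IT conflict, so at least 2 time slots are needed.
2 time slots suffice: time slot 1 → {Ethics, Hiring, Outreach}; time slot 2 → {Finance, Design, IT}. No two conflicting committees share a time slot.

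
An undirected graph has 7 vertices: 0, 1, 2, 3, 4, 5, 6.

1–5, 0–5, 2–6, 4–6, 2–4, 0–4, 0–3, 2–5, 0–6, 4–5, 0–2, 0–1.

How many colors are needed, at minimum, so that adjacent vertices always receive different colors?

0, 2, 4, 5 are mutually adjacent (a clique of size 4), so at least 4 colors are needed.
4 colors suffice: 0=red, 1=green, 2=green, 3=blue, 4=yellow, 5=blue, 6=blue. Every edge joins two different colors.

4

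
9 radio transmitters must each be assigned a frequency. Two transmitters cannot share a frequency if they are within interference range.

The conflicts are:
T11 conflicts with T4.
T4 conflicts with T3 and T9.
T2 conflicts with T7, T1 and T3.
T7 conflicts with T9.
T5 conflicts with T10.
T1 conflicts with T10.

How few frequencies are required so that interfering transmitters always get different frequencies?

3

The cycle T7-T9-T4-T3-T2-T7 has odd length 5, so it cannot be 2-colored; at least 3 frequencies are needed.
3 frequencies suffice: frequency 1 → {T4, T2, T10}; frequency 2 → {T11, T7, T5, T1, T3}; frequency 3 → {T9}. Every pair that conflicts lands in different frequencies.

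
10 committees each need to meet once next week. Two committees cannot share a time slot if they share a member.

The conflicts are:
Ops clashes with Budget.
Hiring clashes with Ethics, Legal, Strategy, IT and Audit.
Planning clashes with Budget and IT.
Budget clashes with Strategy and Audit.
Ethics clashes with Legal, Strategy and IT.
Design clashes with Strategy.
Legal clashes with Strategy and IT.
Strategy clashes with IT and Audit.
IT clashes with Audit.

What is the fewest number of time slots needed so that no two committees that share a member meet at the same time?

5

Hiring, Ethics, Legal, Strategy, IT are mutually in conflict, so at least 5 time slots are needed.
5 time slots suffice: Ops=1, Hiring=3, Planning=1, Budget=2, Ethics=5, Design=2, Legal=4, Strategy=1, IT=2, Audit=4. No two conflicting committees share a time slot.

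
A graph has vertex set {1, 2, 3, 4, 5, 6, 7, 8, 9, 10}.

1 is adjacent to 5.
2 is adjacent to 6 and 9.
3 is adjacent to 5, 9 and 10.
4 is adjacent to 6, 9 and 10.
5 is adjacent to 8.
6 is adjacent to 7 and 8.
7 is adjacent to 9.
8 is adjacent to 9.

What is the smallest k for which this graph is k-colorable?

6 and 7 are adjacent, so at least 2 colors are needed.
2 colors suffice: color a → {5, 6, 9, 10}; color b → {1, 2, 3, 4, 7, 8}. No two adjacent vertices share a color.

2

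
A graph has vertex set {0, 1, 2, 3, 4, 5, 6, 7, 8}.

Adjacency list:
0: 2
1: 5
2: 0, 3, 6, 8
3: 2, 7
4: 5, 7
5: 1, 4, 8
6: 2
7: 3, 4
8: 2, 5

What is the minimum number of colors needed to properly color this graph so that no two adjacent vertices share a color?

2 and 3 are adjacent, so at least 2 colors are needed.
One proper 2-coloring: 0=blue, 1=blue, 2=red, 3=blue, 4=blue, 5=red, 6=blue, 7=red, 8=blue. Each edge has distinct colors on its endpoints.

2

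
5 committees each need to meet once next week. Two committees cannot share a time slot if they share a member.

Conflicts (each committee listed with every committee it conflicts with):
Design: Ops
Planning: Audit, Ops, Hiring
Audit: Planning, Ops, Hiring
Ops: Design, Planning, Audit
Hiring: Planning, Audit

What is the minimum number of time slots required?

3

Planning, Audit, Ops pairwise conflict, so at least 3 time slots are needed.
3 time slots suffice: time slot 1 → {Ops, Hiring}; time slot 2 → {Design, Planning}; time slot 3 → {Audit}. Every pair that conflicts lands in different time slots.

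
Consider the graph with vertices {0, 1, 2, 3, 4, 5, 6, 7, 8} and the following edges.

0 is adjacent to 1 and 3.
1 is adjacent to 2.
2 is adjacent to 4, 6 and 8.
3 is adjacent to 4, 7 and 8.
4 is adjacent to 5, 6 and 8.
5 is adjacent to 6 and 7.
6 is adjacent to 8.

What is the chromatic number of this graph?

4

2, 4, 6, 8 are pairwise adjacent (a clique of size 4), so at least 4 colors are needed.
4 colors suffice: color red → {1, 4, 7}; color blue → {0, 5, 8}; color green → {3, 6}; color yellow → {2}. Every edge joins two different colors.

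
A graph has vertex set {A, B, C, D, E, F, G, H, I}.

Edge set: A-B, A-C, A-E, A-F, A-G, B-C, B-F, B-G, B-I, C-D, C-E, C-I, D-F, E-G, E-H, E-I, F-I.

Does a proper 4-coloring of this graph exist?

The chromatic number is 3. A, C, E are mutually adjacent, so at least 3 colors are needed.
3 colors suffice: color red → {B, D, E}; color blue → {A, H, I}; color green → {C, F, G}.
Since 4 ≥ 3, a proper 4-coloring certainly exists.

Yes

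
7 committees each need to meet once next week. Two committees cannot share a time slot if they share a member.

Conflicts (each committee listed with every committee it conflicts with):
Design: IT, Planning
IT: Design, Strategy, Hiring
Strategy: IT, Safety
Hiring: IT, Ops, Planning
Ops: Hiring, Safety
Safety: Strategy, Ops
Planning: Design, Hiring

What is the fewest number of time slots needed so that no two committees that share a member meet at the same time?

The cycle IT-Hiring-Ops-Safety-Strategy-IT has odd length 5, so it cannot be 2-colored; at least 3 time slots are needed.
3 time slots suffice: time slot 1 → {Design, Strategy, Hiring}; time slot 2 → {IT, Ops, Planning}; time slot 3 → {Safety}. Each listed conflict is separated.

3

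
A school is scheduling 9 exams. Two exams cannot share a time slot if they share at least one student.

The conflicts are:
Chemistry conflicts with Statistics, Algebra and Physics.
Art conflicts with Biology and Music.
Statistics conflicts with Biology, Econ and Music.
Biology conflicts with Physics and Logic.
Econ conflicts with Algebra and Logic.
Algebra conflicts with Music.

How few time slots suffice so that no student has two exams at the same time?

2

Statistics and Econ conflict, so at least 2 time slots are needed.
2 time slots suffice: time slot 1 → {Art, Statistics, Algebra, Physics, Logic}; time slot 2 → {Chemistry, Biology, Econ, Music}. No two conflicting exams share a time slot.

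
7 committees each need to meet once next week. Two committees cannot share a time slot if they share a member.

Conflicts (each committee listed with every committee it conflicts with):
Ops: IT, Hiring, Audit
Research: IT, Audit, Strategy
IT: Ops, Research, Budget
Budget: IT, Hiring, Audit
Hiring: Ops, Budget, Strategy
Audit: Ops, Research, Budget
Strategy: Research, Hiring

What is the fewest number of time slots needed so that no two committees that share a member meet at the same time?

The cycle Research-Audit-Budget-Hiring-Strategy-Research has odd length 5, so it cannot be 2-colored; at least 3 time slots are needed.
3 time slots suffice: time slot 1 → {Ops, Research, Budget}; time slot 2 → {IT, Hiring, Audit}; time slot 3 → {Strategy}. No two conflicting committees share a time slot.

3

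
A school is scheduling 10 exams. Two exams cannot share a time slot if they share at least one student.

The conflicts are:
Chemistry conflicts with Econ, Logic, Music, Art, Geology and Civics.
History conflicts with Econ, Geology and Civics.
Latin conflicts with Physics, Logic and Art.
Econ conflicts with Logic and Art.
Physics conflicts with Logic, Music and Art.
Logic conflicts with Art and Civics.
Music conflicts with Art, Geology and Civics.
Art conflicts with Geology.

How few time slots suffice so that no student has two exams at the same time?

4

Latin, Physics, Logic, Art all conflict with each other, so at least 4 time slots are needed.
4 time slots suffice: time slot 1 → {Art, Civics}; time slot 2 → {Chemistry, History, Physics}; time slot 3 → {Logic, Music}; time slot 4 → {Latin, Econ, Geology}. No two conflicting exams share a time slot.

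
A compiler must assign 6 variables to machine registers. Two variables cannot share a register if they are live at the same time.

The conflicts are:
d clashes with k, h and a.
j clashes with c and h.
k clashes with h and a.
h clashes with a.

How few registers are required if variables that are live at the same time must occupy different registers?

4

d, k, h, a are mutually in conflict, so at least 4 registers are needed.
A valid assignment using 4 registers: d=2, j=2, k=3, c=1, h=1, a=4. Every pair that conflicts lands in different registers.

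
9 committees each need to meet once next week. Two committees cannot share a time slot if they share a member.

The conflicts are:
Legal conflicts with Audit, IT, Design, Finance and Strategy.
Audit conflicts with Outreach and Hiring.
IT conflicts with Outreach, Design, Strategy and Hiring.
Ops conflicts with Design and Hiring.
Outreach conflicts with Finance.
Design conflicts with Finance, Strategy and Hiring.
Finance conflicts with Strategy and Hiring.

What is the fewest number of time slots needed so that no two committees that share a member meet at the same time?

Legal, Design, Finance, Strategy are mutually in conflict, so at least 4 time slots are needed.
4 time slots suffice: time slot 1 → {Audit, Design}; time slot 2 → {IT, Ops, Finance}; time slot 3 → {Legal, Outreach, Hiring}; time slot 4 → {Strategy}. No two conflicting committees share a time slot.

4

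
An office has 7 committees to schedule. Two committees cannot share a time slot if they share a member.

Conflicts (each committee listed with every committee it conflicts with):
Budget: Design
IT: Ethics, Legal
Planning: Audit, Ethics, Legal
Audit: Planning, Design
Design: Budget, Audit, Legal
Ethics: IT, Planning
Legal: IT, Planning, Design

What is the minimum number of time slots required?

IT and Legal conflict, so at least 2 time slots are needed.
2 time slots suffice: time slot 1 → {IT, Planning, Design}; time slot 2 → {Budget, Audit, Ethics, Legal}. Each listed conflict is separated.

2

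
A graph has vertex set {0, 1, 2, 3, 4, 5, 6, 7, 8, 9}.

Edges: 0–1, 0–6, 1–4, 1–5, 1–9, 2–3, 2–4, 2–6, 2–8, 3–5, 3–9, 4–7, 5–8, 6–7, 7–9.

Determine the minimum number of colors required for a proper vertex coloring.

3

The cycle 3-5-1-4-2-3 has odd length 5, so it cannot be 2-colored; at least 3 colors are needed.
3 colors suffice: 0=green, 1=red, 2=red, 3=green, 4=blue, 5=blue, 6=blue, 7=red, 8=green, 9=blue. Every edge joins two different colors.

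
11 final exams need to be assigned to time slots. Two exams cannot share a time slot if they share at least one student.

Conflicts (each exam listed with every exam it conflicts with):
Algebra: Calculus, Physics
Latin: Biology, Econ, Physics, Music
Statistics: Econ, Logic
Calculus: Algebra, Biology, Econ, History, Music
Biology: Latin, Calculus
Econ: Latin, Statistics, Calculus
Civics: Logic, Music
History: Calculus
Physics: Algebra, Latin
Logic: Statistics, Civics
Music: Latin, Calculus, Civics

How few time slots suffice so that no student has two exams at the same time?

The cycle Algebra-Calculus-Music-Latin-Physics-Algebra has odd length 5, so it cannot be 2-colored; at least 3 time slots are needed.
A valid assignment using 3 time slots: Algebra=3, Latin=1, Statistics=3, Calculus=1, Biology=2, Econ=2, Civics=3, History=2, Physics=2, Logic=1, Music=2. Each listed conflict is separated.

3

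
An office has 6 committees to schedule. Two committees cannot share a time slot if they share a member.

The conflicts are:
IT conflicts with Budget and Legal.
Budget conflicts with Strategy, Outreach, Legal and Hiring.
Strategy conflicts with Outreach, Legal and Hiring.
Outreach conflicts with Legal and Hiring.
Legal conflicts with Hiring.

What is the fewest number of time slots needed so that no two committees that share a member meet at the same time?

5

Budget, Strategy, Outreach, Legal, Hiring are mutually in conflict, so at least 5 time slots are needed.
A valid assignment using 5 time slots: IT=3, Budget=1, Strategy=3, Outreach=4, Legal=2, Hiring=5. Each listed conflict is separated.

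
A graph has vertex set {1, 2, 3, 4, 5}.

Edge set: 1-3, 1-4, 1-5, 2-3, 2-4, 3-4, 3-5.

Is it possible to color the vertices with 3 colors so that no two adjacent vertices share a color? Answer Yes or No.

The chromatic number is 3. 1, 3, 4 are pairwise adjacent, so at least 3 colors are needed.
3 colors suffice: color red → {3}; color blue → {4, 5}; color green → {1, 2}.
That is already a proper 3-coloring.

Yes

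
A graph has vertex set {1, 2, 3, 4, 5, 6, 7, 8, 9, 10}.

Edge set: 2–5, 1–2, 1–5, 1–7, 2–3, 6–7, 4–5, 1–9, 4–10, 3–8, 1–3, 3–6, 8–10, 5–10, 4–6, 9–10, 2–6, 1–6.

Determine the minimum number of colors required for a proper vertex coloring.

1, 2, 3, 6 are pairwise adjacent (a clique of size 4), so at least 4 colors are needed.
A valid assignment using 4 colors: 1=a, 2=c, 3=d, 4=c, 5=b, 6=b, 7=c, 8=b, 9=b, 10=a. No two adjacent vertices share a color.

4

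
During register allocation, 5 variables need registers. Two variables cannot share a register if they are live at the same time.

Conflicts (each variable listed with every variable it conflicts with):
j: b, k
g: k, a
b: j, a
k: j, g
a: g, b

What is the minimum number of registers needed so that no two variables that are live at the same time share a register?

3

The cycle j-k-g-a-b-j has odd length 5, so it cannot be 2-colored; at least 3 registers are needed.
3 registers suffice: register 1 → {j, g}; register 2 → {k, a}; register 3 → {b}. Each listed conflict is separated.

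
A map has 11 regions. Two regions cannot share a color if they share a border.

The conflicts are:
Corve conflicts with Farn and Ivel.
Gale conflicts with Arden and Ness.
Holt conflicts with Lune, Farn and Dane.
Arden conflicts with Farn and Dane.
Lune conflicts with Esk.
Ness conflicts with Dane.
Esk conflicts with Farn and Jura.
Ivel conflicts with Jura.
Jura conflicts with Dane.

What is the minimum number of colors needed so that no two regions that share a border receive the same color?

The cycle Lune-Holt-Dane-Jura-Esk-Lune has odd length 5, so it cannot be 2-colored; at least 3 colors are needed.
One proper 3-coloring: Corve=2, Gale=1, Holt=2, Arden=2, Lune=1, Ness=2, Esk=3, Farn=1, Ivel=1, Jura=2, Dane=1. No two conflicting regions share a color.

3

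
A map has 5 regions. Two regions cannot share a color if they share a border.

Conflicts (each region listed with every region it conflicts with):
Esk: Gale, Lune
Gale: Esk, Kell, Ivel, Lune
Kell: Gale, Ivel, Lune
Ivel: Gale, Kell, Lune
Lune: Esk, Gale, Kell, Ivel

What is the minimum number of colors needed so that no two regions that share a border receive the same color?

Gale, Kell, Ivel, Lune are mutually in conflict, so at least 4 colors are needed.
4 colors suffice: Esk=3, Gale=2, Kell=3, Ivel=4, Lune=1. Each listed conflict is separated.

4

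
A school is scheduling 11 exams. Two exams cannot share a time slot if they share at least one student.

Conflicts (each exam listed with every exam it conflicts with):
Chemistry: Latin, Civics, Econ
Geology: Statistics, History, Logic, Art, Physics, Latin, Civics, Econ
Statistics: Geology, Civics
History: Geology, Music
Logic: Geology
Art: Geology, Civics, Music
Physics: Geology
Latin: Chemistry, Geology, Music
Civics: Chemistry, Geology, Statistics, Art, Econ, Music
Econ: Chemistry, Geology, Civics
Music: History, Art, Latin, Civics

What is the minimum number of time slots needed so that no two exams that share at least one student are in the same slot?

3

Art, Civics, Music all conflict with each other, so at least 3 time slots are needed.
3 time slots suffice: time slot 1 → {Chemistry, Geology, Music}; time slot 2 → {History, Logic, Physics, Latin, Civics}; time slot 3 → {Statistics, Art, Econ}. Every pair that conflicts lands in different time slots.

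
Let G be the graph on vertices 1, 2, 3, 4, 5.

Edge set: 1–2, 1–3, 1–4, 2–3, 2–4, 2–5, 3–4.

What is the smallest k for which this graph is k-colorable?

4

1, 2, 3, 4 are pairwise adjacent (a clique of size 4), so at least 4 colors are needed.
A valid assignment using 4 colors: 1=d, 2=a, 3=b, 4=c, 5=b. Every edge joins two different colors.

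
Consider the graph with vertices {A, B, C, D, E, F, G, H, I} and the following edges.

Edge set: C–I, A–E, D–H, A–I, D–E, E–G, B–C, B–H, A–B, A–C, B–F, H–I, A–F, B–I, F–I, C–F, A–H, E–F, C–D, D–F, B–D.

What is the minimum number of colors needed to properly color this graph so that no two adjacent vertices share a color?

A, B, C, F, I are mutually adjacent (a clique of size 5), so at least 5 colors are needed.
5 colors suffice: A=1, B=3, C=5, D=1, E=3, F=2, G=1, H=2, I=4. No two adjacent vertices share a color.

5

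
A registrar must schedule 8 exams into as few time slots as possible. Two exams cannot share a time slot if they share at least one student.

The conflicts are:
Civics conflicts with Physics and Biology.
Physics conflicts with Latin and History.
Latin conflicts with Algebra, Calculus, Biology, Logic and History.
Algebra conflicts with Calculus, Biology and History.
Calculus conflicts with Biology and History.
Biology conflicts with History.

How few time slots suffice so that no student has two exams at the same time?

5

Latin, Algebra, Calculus, Biology, History pairwise conflict, so at least 5 time slots are needed.
5 time slots suffice: time slot 1 → {Civics, Latin}; time slot 2 → {Logic, History}; time slot 3 → {Physics, Biology}; time slot 4 → {Calculus}; time slot 5 → {Algebra}. Every pair that conflicts lands in different time slots.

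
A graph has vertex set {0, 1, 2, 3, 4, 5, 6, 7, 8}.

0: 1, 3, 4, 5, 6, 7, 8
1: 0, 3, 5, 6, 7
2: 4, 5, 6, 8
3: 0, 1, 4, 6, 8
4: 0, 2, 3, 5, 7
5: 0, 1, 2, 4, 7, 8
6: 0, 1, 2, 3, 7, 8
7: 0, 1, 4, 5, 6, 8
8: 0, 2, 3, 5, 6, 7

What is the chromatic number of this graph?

4

0, 1, 3, 6 form a clique, so at least 4 colors are needed.
4 colors suffice: 0=red, 1=yellow, 2=red, 3=green, 4=yellow, 5=blue, 6=blue, 7=green, 8=yellow. No two adjacent vertices share a color.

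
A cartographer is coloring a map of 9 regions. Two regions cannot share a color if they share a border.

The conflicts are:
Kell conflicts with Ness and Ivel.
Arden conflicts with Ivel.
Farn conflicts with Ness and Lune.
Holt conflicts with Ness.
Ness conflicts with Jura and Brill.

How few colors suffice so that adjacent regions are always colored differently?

Farn and Lune conflict, so at least 2 colors are needed.
One proper 2-coloring: Kell=2, Arden=2, Farn=2, Holt=2, Ness=1, Lune=1, Jura=2, Ivel=1, Brill=2. Every pair that conflicts lands in different colors.

2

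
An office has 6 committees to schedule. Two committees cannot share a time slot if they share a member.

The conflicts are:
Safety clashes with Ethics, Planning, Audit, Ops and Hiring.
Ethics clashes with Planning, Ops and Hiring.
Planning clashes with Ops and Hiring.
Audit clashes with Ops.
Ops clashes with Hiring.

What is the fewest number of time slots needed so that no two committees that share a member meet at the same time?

Safety, Ethics, Planning, Ops, Hiring pairwise conflict, so at least 5 time slots are needed.
A valid assignment using 5 time slots: Safety=1, Ethics=4, Planning=3, Audit=3, Ops=2, Hiring=5. Every pair that conflicts lands in different time slots.

5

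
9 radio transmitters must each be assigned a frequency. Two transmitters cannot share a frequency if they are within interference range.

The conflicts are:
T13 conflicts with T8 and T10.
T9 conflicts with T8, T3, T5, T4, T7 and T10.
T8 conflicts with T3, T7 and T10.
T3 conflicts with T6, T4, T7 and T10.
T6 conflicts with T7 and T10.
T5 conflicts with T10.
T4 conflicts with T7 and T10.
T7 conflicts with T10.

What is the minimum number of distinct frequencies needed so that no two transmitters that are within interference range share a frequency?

5

T9, T3, T4, T7, T10 are mutually in conflict, so at least 5 frequencies are needed.
5 frequencies suffice: T13=2, T9=2, T8=5, T3=4, T6=2, T5=3, T4=5, T7=3, T10=1. Every pair that conflicts lands in different frequencies.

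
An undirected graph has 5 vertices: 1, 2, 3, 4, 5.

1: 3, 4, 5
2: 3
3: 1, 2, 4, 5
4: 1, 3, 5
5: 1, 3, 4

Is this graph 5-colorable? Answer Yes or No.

Yes

The chromatic number is 4. 1, 3, 4, 5 form a clique, so at least 4 colors are needed.
A valid assignment using 4 colors: 1=d, 2=b, 3=a, 4=b, 5=c.
Since 5 ≥ 4, a proper 5-coloring certainly exists.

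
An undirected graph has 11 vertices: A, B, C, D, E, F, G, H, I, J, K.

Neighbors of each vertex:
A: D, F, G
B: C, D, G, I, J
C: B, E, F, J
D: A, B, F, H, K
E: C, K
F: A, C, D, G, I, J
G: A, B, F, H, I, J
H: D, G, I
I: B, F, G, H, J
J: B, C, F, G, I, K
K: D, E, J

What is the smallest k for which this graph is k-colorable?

4

B, G, I, J form a clique, so at least 4 colors are needed.
4 colors suffice: color 1 → {C, D, G}; color 2 → {A, E, H, J}; color 3 → {B, F, K}; color 4 → {I}. Each edge has distinct colors on its endpoints.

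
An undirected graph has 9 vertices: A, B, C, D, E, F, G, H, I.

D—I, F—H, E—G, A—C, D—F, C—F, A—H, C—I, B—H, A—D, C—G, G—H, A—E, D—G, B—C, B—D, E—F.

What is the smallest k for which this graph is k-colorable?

2

E and G are adjacent, so at least 2 colors are needed.
A valid assignment using 2 colors: A=2, B=2, C=1, D=1, E=1, F=2, G=2, H=1, I=2. No two adjacent vertices share a color.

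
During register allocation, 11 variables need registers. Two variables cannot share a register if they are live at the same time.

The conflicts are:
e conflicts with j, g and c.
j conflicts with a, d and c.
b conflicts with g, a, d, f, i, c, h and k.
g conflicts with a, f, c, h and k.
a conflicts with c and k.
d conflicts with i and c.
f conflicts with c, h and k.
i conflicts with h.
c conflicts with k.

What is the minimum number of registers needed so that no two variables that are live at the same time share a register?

b, g, a, c, k pairwise conflict, so at least 5 registers are needed.
A valid assignment using 5 registers: e=4, j=1, b=1, g=3, a=5, d=3, f=5, i=4, c=2, h=2, k=4. Each listed conflict is separated.

5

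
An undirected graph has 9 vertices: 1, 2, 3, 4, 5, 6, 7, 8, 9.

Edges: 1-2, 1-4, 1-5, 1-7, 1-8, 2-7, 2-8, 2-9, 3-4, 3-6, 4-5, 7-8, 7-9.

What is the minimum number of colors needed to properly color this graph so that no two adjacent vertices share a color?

1, 2, 7, 8 are mutually adjacent (a clique of size 4), so at least 4 colors are needed.
A valid assignment using 4 colors: 1=a, 2=c, 3=a, 4=b, 5=c, 6=b, 7=b, 8=d, 9=a. No two adjacent vertices share a color.

4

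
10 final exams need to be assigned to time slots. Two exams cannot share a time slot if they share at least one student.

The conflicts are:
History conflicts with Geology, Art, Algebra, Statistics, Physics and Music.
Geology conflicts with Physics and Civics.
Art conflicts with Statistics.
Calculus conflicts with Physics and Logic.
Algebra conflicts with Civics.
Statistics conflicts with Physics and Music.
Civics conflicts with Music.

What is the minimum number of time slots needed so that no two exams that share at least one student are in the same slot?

3

History, Statistics, Physics pairwise conflict, so at least 3 time slots are needed.
3 time slots suffice: time slot 1 → {History, Calculus, Civics}; time slot 2 → {Art, Algebra, Physics, Music, Logic}; time slot 3 → {Geology, Statistics}. Each listed conflict is separated.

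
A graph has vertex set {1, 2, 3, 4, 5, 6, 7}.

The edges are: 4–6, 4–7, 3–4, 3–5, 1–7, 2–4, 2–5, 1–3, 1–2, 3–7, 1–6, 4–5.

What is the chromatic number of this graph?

2, 4, 5 are pairwise adjacent, so at least 3 colors are needed.
3 colors suffice: color red → {1, 4}; color blue → {2, 3, 6}; color green → {5, 7}. No two adjacent vertices share a color.

3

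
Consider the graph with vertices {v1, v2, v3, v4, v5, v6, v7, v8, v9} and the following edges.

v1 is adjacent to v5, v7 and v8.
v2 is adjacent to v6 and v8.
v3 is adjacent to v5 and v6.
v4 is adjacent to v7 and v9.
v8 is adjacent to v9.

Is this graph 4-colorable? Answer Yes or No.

Yes

The chromatic number is 3. The cycle v7-v1-v8-v9-v4-v7 has odd length 5, so it cannot be 2-colored; at least 3 colors are needed.
3 colors suffice: color red → {v1, v2, v3, v4}; color blue → {v5, v6, v7, v8}; color green → {v9}.
Since 4 ≥ 3, a proper 4-coloring certainly exists.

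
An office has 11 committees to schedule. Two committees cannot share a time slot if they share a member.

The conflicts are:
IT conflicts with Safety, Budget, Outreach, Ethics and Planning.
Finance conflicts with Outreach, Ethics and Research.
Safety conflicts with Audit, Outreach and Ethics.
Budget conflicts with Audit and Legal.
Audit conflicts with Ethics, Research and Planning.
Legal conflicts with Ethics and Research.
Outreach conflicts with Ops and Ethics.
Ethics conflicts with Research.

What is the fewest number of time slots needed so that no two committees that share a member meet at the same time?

IT, Safety, Outreach, Ethics all conflict with each other, so at least 4 time slots are needed.
4 time slots suffice: time slot 1 → {Budget, Ops, Ethics, Planning}; time slot 2 → {IT, Finance, Audit, Legal}; time slot 3 → {Outreach, Research}; time slot 4 → {Safety}. No two conflicting committees share a time slot.

4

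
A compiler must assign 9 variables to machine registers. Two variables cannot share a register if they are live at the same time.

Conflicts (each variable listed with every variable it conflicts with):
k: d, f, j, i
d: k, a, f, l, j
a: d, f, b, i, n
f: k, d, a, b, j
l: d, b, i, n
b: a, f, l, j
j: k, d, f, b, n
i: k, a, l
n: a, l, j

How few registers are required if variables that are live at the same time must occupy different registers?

k, d, f, j pairwise conflict, so at least 4 registers are needed.
Using 4 registers: k=4, d=3, a=2, f=1, l=1, b=3, j=2, i=3, n=3. Every pair that conflicts lands in different registers.

4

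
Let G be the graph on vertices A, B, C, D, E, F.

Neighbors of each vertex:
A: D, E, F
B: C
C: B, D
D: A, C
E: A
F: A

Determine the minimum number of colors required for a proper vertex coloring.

A and F are adjacent, so at least 2 colors are needed.
2 colors suffice: color 1 → {A, C}; color 2 → {B, D, E, F}. Each edge has distinct colors on its endpoints.

2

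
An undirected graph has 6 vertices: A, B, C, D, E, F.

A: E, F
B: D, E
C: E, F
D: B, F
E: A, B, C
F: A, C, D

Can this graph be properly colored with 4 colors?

The chromatic number is 3. The cycle B-E-A-F-D-B has odd length 5, so it cannot be 2-colored; at least 3 colors are needed.
One proper 3-coloring: A=2, B=2, C=2, D=3, E=1, F=1.
Since 4 ≥ 3, a proper 4-coloring certainly exists.

Yes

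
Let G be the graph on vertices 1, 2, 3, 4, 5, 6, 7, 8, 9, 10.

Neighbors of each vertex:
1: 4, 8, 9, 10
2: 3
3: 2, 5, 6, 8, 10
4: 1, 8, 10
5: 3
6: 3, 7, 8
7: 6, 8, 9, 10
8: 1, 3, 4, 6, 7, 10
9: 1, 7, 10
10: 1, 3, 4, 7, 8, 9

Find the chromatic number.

1, 4, 8, 10 are pairwise adjacent (a clique of size 4), so at least 4 colors are needed.
One proper 4-coloring: 1=green, 2=red, 3=green, 4=yellow, 5=red, 6=red, 7=green, 8=blue, 9=blue, 10=red. Each edge has distinct colors on its endpoints.

4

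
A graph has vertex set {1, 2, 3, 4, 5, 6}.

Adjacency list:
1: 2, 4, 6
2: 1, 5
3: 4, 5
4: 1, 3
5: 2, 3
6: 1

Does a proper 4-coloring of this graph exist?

The chromatic number is 3. The cycle 5-2-1-4-3-5 has odd length 5, so it cannot be 2-colored; at least 3 colors are needed.
3 colors suffice: 1=red, 2=blue, 3=blue, 4=green, 5=red, 6=blue.
Since 4 ≥ 3, a proper 4-coloring certainly exists.

Yes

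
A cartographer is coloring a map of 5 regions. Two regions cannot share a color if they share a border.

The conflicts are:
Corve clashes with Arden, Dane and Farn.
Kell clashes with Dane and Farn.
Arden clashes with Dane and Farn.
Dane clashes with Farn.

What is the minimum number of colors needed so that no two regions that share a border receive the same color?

4

Corve, Arden, Dane, Farn pairwise conflict, so at least 4 colors are needed.
4 colors suffice: color 1 → {Farn}; color 2 → {Dane}; color 3 → {Kell, Arden}; color 4 → {Corve}. Every pair that conflicts lands in different colors.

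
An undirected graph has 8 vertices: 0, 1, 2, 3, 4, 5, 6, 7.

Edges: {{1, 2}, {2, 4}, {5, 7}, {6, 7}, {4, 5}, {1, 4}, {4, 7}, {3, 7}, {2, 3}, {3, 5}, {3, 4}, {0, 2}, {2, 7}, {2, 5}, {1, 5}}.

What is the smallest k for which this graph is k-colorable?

2, 3, 4, 5, 7 are pairwise adjacent (a clique of size 5), so at least 5 colors are needed.
One proper 5-coloring: 0=blue, 1=blue, 2=red, 3=purple, 4=green, 5=yellow, 6=red, 7=blue. No two adjacent vertices share a color.

5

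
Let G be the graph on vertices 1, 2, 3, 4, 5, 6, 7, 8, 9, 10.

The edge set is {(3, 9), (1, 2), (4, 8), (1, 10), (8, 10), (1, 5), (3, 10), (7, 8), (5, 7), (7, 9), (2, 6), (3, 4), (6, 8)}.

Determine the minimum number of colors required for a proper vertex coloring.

The cycle 10-8-7-9-3-10 has odd length 5, so it cannot be 2-colored; at least 3 colors are needed.
3 colors suffice: color a → {1, 3, 8}; color b → {2, 4, 7, 10}; color c → {5, 6, 9}. No two adjacent vertices share a color.

3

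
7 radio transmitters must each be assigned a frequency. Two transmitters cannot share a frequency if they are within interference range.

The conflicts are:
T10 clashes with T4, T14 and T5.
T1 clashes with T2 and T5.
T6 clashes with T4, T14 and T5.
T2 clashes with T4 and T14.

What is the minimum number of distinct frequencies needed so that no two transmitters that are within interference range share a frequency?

3

The cycle T4-T2-T1-T5-T10-T4 has odd length 5, so it cannot be 2-colored; at least 3 frequencies are needed.
3 frequencies suffice: frequency 1 → {T4, T14, T5}; frequency 2 → {T10, T6, T2}; frequency 3 → {T1}. No two conflicting transmitters share a frequency.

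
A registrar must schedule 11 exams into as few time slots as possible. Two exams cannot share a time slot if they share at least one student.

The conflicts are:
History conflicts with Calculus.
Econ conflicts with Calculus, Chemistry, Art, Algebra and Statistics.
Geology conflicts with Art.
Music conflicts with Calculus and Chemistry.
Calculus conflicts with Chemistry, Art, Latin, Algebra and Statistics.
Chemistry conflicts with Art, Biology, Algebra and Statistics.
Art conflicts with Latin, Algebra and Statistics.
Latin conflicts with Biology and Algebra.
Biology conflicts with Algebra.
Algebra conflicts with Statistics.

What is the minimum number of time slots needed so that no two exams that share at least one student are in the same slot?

6

Econ, Calculus, Chemistry, Art, Algebra, Statistics pairwise conflict, so at least 6 time slots are needed.
Using 6 time slots: History=2, Econ=5, Geology=1, Music=2, Calculus=1, Chemistry=4, Art=2, Latin=4, Biology=1, Algebra=3, Statistics=6. Every pair that conflicts lands in different time slots.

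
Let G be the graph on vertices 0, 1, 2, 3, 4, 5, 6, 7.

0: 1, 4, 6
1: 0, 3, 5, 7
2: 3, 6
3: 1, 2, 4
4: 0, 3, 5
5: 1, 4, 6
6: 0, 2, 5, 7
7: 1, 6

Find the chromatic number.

The cycle 5-1-3-2-6-5 has odd length 5, so it cannot be 2-colored; at least 3 colors are needed.
3 colors suffice: color red → {1, 4, 6}; color blue → {0, 3, 5, 7}; color green → {2}. Each edge has distinct colors on its endpoints.

3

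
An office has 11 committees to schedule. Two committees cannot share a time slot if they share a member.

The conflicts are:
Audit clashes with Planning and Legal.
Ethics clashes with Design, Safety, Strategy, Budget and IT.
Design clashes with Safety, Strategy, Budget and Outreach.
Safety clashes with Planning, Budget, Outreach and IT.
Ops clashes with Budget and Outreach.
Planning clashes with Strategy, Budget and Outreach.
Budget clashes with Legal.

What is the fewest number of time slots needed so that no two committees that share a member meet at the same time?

4

Ethics, Design, Safety, Budget all conflict with each other, so at least 4 time slots are needed.
4 time slots suffice: time slot 1 → {Audit, Strategy, Budget, Outreach, IT}; time slot 2 → {Safety, Ops, Legal}; time slot 3 → {Ethics, Planning}; time slot 4 → {Design}. Every pair that conflicts lands in different time slots.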